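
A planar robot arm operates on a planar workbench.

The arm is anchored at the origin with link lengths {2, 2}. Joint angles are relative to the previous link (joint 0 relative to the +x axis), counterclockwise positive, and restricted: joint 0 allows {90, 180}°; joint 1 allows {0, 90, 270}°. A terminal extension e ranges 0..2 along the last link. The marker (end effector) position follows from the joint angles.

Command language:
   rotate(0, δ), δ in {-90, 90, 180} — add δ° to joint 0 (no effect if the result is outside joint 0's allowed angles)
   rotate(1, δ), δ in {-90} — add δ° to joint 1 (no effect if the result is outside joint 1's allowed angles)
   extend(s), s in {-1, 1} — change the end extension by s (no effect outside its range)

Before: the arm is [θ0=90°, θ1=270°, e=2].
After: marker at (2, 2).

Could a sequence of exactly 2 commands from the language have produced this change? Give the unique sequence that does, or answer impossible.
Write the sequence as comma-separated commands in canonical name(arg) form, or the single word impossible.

extend(-1), extend(-1)

from: [θ0=90°, θ1=270°, e=2]
[1] after extend(-1): [θ0=90°, θ1=270°, e=1]
[2] after extend(-1): [θ0=90°, θ1=270°, e=0]
no rival 2-sequence matches.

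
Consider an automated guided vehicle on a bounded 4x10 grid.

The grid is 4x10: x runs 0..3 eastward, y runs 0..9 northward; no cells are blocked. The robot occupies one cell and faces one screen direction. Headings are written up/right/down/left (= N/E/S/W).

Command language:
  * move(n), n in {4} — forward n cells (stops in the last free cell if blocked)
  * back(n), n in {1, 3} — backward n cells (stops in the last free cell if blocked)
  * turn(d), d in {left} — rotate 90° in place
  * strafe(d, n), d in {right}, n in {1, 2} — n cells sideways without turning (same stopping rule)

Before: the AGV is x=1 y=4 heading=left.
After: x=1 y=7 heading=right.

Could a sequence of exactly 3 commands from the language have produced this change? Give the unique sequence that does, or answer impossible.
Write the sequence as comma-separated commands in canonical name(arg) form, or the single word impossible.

key: cell and facing (now E) both changed — the 3 commands mix motion and turning
begin: x=1 y=4 heading=left
step 1 (turn(left)): x=1 y=4 heading=down
step 2 (back(3)): x=1 y=7 heading=down
step 3 (turn(left)): x=1 y=7 heading=right
uniquely the one of 216 3-step routes that fits.

turn(left), back(3), turn(left)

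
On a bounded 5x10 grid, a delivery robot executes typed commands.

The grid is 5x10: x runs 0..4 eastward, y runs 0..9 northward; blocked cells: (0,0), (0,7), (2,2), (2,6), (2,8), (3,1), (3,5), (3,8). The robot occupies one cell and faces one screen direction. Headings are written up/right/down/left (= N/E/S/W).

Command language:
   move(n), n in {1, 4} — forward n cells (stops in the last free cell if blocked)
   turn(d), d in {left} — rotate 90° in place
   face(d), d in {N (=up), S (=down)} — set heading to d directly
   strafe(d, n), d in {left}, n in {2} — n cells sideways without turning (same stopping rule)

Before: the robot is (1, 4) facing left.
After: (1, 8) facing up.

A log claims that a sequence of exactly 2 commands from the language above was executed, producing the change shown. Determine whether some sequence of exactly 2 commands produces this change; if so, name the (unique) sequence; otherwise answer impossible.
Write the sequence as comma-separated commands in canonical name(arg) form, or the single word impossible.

key: running move(4) before face(N) would end elsewhere — order is forced
t0: (1, 4) facing left
step 1 (face(N)): (1, 4) facing up
step 2 (move(4)): (1, 8) facing up
no other 2-command option fits: unique.

face(N), move(4)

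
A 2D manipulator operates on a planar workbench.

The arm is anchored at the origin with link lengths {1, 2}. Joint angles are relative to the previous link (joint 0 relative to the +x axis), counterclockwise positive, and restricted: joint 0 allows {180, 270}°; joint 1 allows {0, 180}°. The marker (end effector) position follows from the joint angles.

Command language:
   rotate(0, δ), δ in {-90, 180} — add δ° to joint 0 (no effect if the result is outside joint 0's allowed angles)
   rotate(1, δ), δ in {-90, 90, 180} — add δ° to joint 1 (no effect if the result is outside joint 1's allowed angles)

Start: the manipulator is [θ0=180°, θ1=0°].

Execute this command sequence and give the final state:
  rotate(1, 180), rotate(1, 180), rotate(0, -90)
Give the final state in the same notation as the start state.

[θ0=180°, θ1=0°]

begin: [θ0=180°, θ1=0°]
[1] after rotate(1, 180): [θ0=180°, θ1=180°]
[2] after rotate(1, 180): [θ0=180°, θ1=0°]
[3] after rotate(0, -90): [θ0=180°, θ1=0°]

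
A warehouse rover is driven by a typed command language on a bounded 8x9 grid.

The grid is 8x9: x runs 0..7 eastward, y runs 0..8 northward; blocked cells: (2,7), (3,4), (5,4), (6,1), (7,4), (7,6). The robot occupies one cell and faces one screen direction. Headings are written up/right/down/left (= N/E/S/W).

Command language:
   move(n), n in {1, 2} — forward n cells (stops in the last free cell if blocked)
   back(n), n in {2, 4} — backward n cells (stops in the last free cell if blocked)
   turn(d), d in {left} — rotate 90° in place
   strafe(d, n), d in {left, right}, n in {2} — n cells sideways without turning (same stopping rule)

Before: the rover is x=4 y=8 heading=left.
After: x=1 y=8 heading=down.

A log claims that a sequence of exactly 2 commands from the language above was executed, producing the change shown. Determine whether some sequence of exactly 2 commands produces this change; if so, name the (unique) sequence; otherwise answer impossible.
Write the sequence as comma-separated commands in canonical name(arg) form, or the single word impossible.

impossible

no 2-step route produces this change.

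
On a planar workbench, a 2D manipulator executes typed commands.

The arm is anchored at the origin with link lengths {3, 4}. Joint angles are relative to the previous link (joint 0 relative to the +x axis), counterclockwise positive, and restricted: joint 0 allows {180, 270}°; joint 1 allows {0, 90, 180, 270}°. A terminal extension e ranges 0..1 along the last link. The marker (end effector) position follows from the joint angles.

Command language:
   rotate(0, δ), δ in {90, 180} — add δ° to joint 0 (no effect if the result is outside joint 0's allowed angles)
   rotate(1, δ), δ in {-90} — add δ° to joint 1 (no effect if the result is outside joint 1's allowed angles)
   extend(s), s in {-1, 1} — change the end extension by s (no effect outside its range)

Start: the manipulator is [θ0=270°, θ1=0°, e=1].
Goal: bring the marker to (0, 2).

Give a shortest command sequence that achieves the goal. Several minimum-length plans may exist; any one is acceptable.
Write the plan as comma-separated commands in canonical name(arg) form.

initial: [θ0=270°, θ1=0°, e=1]
t=1 rotate(1, -90) ⇒ [θ0=270°, θ1=270°, e=1]
t=2 rotate(1, -90) ⇒ [θ0=270°, θ1=180°, e=1]
shorter routes all fall short; 2 is best.

rotate(1, -90), rotate(1, -90)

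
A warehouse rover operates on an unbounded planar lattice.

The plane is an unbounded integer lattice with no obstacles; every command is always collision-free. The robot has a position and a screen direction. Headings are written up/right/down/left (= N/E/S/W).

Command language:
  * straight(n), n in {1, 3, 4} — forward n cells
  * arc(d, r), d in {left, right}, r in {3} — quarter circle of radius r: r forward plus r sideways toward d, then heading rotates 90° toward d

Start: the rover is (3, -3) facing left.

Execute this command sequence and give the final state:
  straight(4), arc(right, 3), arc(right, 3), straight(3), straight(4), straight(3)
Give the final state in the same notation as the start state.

(9, 3) facing right

from: (3, -3) facing left
1. straight(4) → (-1, -3) facing left
2. arc(right, 3) → (-4, 0) facing up
3. arc(right, 3) → (-1, 3) facing right
4. straight(3) → (2, 3) facing right
5. straight(4) → (6, 3) facing right
6. straight(3) → (9, 3) facing right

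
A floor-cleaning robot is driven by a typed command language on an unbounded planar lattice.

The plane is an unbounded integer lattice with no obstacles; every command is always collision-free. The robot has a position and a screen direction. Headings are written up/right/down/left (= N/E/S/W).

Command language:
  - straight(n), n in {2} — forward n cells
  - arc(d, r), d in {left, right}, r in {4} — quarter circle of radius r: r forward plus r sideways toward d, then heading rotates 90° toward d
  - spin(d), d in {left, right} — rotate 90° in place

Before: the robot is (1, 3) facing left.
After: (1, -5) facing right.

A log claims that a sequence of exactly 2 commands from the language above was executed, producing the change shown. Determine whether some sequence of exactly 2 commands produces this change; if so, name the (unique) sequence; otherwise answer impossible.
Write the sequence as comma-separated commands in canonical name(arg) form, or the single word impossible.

arc(left, 4), arc(left, 4)

key: position moved to (1,-5) AND the heading swung to E — translation plus rotation needed
initial: (1, 3) facing left
step 1 (arc(left, 4)): (-3, -1) facing down
step 2 (arc(left, 4)): (1, -5) facing right
all 25 alternatives checked — unique.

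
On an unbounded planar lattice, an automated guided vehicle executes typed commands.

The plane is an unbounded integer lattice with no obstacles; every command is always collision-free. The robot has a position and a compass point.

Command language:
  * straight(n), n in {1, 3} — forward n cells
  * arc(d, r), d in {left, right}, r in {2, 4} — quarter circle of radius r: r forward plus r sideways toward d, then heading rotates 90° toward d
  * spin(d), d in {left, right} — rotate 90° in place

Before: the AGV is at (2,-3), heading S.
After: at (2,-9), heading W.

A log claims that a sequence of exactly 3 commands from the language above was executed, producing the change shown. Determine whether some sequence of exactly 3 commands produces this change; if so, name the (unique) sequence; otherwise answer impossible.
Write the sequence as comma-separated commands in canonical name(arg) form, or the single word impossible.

key: position moved to (2,-9) AND the heading swung to W — translation plus rotation needed
start: at (2,-3), heading S
1. straight(3) → at (2,-6), heading S
2. straight(3) → at (2,-9), heading S
3. spin(right) → at (2,-9), heading W
no rival 3-sequence matches.

straight(3), straight(3), spin(right)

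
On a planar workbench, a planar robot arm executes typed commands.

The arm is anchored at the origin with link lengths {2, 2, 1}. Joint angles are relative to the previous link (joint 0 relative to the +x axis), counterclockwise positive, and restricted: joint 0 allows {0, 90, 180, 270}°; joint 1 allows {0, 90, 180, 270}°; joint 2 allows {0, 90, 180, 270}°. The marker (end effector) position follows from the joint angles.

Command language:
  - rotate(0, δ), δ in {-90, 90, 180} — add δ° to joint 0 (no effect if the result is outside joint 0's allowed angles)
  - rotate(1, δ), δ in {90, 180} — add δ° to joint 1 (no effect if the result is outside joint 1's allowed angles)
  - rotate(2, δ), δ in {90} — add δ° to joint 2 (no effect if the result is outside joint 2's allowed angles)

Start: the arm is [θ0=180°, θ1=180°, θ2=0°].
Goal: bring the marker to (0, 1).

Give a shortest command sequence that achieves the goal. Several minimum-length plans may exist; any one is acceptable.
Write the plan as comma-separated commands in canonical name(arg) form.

begin: [θ0=180°, θ1=180°, θ2=0°]
step 1 (rotate(0, 90)): [θ0=270°, θ1=180°, θ2=0°]
no 0-step plan works, so 1 is optimal.

rotate(0, 90)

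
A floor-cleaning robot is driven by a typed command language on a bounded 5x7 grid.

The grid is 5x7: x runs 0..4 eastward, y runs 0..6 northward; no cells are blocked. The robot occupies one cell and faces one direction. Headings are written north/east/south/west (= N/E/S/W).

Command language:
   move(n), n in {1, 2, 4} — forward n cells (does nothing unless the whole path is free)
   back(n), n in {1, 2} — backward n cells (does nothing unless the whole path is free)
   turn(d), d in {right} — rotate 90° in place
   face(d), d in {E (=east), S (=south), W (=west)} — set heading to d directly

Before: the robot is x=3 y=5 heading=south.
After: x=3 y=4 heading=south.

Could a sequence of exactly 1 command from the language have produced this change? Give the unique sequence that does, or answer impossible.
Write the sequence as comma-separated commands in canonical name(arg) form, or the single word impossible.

key: still facing S — the one step turns nothing
t0: x=3 y=5 heading=south
step 1 (move(1)): x=3 y=4 heading=south
no rival 1-sequence matches.

move(1)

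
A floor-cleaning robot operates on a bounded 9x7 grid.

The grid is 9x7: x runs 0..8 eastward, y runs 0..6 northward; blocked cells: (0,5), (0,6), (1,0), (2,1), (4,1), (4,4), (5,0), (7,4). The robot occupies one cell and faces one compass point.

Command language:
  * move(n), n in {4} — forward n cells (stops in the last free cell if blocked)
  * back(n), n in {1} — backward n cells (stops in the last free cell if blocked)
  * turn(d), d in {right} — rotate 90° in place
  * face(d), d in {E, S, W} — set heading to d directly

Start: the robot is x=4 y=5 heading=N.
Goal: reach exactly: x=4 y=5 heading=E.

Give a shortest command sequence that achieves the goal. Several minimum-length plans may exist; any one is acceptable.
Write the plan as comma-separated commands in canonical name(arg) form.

initial: x=4 y=5 heading=N
t=1 face(E) ⇒ x=4 y=5 heading=E
shorter routes all fall short; 1 is best.

face(E)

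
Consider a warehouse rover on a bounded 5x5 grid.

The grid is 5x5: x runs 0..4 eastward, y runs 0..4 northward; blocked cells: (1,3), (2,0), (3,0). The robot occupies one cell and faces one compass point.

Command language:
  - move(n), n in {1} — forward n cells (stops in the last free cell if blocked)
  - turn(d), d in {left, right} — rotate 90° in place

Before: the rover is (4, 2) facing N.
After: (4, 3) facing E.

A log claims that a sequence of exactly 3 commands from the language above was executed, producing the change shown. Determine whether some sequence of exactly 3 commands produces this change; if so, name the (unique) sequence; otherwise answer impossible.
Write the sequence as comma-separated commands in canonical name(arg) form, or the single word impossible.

move(1), turn(right), move(1)

key: cell and facing (now E) both changed — the 3 commands mix motion and turning
begin: (4, 2) facing N
t=1 move(1) ⇒ (4, 3) facing N
t=2 turn(right) ⇒ (4, 3) facing E
t=3 move(1) ⇒ (4, 3) facing E
uniquely the one of 27 3-step routes that fits.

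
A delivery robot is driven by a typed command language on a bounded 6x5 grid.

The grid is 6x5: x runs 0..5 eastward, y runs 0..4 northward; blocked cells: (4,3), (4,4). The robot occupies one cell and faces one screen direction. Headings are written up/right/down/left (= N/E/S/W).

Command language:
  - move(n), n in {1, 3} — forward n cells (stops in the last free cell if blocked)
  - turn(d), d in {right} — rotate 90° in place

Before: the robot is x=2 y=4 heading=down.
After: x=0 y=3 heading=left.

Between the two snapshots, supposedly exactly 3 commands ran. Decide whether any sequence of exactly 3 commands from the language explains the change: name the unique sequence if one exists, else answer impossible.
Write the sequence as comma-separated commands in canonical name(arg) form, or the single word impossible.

key: position moved to (0,3) AND the heading swung to W — translation plus rotation needed
from: x=2 y=4 heading=down
t=1 move(1) ⇒ x=2 y=3 heading=down
t=2 turn(right) ⇒ x=2 y=3 heading=left
t=3 move(3) ⇒ x=0 y=3 heading=left
no rival 3-sequence matches.

move(1), turn(right), move(3)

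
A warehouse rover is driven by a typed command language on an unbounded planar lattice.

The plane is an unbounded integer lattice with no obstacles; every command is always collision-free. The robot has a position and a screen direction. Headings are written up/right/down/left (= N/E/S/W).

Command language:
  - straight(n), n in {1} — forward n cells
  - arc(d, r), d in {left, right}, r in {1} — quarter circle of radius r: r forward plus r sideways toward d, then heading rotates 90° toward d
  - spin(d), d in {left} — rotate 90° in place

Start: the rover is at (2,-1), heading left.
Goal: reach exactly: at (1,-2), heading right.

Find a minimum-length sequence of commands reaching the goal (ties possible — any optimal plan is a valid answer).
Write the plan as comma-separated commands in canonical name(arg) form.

start: at (2,-1), heading left
t=1 arc(left, 1) ⇒ at (1,-2), heading down
t=2 spin(left) ⇒ at (1,-2), heading right
nothing shorter than 2 reaches the goal.

arc(left, 1), spin(left)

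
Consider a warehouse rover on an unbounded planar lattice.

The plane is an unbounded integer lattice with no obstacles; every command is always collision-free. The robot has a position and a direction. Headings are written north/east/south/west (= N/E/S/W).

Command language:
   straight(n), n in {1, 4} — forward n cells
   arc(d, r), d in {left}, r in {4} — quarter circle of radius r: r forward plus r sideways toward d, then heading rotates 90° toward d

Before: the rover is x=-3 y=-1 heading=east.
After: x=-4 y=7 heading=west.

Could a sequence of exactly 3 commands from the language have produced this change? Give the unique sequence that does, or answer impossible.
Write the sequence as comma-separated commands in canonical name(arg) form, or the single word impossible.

key: cell and facing (now W) both changed — the 3 commands mix motion and turning
initial: x=-3 y=-1 heading=east
[1] after arc(left, 4): x=1 y=3 heading=north
[2] after arc(left, 4): x=-3 y=7 heading=west
[3] after straight(1): x=-4 y=7 heading=west
no rival 3-sequence matches.

arc(left, 4), arc(left, 4), straight(1)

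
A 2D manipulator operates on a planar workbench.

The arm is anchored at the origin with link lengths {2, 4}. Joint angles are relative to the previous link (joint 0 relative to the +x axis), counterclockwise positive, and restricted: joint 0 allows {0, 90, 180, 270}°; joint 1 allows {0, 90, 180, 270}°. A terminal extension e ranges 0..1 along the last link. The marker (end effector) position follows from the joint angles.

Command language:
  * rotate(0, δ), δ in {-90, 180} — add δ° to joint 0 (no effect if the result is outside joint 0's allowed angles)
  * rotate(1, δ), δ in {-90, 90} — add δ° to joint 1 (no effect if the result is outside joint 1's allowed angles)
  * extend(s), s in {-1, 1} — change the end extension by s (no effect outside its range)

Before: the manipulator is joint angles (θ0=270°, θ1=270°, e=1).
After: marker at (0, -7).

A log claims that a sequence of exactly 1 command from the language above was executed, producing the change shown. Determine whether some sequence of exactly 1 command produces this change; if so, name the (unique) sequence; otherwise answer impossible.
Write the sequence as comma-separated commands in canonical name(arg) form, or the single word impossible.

rotate(1, 90)

start: joint angles (θ0=270°, θ1=270°, e=1)
1. rotate(1, 90) → joint angles (θ0=270°, θ1=0°, e=1)
no rival 1-sequence matches.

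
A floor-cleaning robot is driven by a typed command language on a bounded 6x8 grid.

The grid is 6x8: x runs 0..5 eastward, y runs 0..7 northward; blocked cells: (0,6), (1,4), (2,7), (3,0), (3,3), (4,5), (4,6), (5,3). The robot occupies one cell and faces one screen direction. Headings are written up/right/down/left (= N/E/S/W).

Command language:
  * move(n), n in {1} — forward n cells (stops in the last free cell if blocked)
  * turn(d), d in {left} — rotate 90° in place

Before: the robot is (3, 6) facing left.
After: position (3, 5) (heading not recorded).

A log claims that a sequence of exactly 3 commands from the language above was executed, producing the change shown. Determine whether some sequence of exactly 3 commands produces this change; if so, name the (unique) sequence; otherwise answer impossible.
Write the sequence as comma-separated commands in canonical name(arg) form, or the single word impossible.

begin: (3, 6) facing left
t=1 turn(left) ⇒ (3, 6) facing down
t=2 move(1) ⇒ (3, 5) facing down
t=3 turn(left) ⇒ (3, 5) facing right
no other 3-command option fits: unique.

turn(left), move(1), turn(left)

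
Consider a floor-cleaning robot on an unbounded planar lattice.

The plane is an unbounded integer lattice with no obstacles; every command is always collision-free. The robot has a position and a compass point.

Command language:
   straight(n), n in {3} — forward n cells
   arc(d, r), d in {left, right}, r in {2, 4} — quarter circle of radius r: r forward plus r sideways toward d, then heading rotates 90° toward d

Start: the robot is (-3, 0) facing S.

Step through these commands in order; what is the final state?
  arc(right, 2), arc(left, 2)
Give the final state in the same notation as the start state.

(-7, -4) facing S

initial: (-3, 0) facing S
t=1 arc(right, 2) ⇒ (-5, -2) facing W
t=2 arc(left, 2) ⇒ (-7, -4) facing S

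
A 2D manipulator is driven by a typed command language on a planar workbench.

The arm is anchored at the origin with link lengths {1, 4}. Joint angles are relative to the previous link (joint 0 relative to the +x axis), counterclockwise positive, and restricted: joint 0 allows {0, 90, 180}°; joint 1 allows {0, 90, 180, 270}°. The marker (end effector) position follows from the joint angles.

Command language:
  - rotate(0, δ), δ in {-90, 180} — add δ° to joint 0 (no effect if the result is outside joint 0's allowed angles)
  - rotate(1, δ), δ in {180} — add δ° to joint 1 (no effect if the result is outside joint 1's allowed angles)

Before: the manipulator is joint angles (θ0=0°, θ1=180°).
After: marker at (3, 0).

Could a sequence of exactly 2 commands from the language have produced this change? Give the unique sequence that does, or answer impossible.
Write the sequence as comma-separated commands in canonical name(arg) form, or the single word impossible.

rotate(0, -90), rotate(0, 180)

key: order matters: swapping rotate(0, -90) and rotate(0, 180) lands elsewhere
begin: joint angles (θ0=0°, θ1=180°)
t=1 rotate(0, -90) ⇒ joint angles (θ0=0°, θ1=180°)
t=2 rotate(0, 180) ⇒ joint angles (θ0=180°, θ1=180°)
all 9 alternatives checked — unique.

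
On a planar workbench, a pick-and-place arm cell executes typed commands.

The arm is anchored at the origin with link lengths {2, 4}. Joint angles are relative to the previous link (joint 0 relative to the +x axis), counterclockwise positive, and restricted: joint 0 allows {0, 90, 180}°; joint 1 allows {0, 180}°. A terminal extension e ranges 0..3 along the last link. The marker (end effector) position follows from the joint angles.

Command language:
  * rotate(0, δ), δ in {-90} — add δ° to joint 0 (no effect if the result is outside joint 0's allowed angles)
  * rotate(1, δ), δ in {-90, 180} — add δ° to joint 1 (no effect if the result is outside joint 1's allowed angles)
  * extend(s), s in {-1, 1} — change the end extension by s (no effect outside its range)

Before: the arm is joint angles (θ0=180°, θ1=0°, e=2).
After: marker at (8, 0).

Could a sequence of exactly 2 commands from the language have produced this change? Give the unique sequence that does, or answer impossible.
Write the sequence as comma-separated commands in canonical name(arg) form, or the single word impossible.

rotate(0, -90), rotate(0, -90)

t0: joint angles (θ0=180°, θ1=0°, e=2)
t=1 rotate(0, -90) ⇒ joint angles (θ0=90°, θ1=0°, e=2)
t=2 rotate(0, -90) ⇒ joint angles (θ0=0°, θ1=0°, e=2)
no rival 2-sequence matches.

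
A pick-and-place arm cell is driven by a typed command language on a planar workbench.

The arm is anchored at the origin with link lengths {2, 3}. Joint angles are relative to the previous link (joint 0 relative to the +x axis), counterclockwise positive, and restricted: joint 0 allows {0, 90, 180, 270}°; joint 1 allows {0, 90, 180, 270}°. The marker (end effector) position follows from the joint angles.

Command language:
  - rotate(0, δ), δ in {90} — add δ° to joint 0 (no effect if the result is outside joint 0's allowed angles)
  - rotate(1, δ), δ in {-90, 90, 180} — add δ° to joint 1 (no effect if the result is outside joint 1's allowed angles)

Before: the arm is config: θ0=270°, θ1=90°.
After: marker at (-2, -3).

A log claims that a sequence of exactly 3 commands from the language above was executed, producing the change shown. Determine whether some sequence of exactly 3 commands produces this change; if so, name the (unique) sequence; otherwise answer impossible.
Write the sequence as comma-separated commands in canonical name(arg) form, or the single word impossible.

rotate(0, 90), rotate(0, 90), rotate(0, 90)

start: config: θ0=270°, θ1=90°
[1] after rotate(0, 90): config: θ0=0°, θ1=90°
[2] after rotate(0, 90): config: θ0=90°, θ1=90°
[3] after rotate(0, 90): config: θ0=180°, θ1=90°
all 64 alternatives checked — unique.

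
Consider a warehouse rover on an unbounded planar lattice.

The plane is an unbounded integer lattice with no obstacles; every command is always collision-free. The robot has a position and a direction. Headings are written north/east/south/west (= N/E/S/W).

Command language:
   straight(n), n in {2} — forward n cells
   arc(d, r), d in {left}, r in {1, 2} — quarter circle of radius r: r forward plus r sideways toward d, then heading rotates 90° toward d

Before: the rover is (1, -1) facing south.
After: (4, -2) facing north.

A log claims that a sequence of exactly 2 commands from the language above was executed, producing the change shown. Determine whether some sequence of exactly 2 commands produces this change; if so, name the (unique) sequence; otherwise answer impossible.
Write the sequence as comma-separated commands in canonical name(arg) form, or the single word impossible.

key: running arc(left, 1) before arc(left, 2) would end elsewhere — order is forced
start: (1, -1) facing south
t=1 arc(left, 2) ⇒ (3, -3) facing east
t=2 arc(left, 1) ⇒ (4, -2) facing north
no other 2-command option fits: unique.

arc(left, 2), arc(left, 1)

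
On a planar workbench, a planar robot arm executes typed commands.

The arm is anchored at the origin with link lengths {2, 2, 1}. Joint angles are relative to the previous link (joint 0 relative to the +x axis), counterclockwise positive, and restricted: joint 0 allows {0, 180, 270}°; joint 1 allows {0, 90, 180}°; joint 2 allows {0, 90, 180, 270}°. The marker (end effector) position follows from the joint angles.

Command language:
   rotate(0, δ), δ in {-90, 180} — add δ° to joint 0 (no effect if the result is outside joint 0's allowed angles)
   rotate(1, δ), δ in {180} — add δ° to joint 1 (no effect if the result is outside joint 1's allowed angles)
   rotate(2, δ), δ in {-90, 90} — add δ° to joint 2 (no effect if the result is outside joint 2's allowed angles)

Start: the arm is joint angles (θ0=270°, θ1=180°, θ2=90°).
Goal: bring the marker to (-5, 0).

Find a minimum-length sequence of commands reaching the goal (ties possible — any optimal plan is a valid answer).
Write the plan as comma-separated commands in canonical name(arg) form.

rotate(1, 180), rotate(0, -90), rotate(2, -90)

begin: joint angles (θ0=270°, θ1=180°, θ2=90°)
1. rotate(1, 180) → joint angles (θ0=270°, θ1=0°, θ2=90°)
2. rotate(0, -90) → joint angles (θ0=180°, θ1=0°, θ2=90°)
3. rotate(2, -90) → joint angles (θ0=180°, θ1=0°, θ2=0°)
minimal: 3 command(s), checked below 3.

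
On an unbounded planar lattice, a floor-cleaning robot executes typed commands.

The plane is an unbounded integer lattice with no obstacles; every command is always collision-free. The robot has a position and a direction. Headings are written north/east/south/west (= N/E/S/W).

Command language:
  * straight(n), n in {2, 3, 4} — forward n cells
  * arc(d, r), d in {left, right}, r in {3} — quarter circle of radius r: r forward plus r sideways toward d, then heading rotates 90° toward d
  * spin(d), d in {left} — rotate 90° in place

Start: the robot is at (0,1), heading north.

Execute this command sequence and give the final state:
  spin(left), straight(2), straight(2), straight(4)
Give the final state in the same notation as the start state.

from: at (0,1), heading north
t=1 spin(left) ⇒ at (0,1), heading west
t=2 straight(2) ⇒ at (-2,1), heading west
t=3 straight(2) ⇒ at (-4,1), heading west
t=4 straight(4) ⇒ at (-8,1), heading west

at (-8,1), heading west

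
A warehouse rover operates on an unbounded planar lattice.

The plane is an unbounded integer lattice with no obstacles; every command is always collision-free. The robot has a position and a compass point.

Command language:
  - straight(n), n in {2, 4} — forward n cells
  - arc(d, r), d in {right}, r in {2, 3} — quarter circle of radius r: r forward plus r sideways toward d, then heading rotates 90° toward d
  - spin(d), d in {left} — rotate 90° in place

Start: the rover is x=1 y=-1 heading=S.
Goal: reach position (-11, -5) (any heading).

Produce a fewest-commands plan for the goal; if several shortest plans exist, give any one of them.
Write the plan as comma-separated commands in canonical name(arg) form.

arc(right, 2), straight(4), straight(4), spin(left), arc(right, 2)

initial: x=1 y=-1 heading=S
1. arc(right, 2) → x=-1 y=-3 heading=W
2. straight(4) → x=-5 y=-3 heading=W
3. straight(4) → x=-9 y=-3 heading=W
4. spin(left) → x=-9 y=-3 heading=S
5. arc(right, 2) → x=-11 y=-5 heading=W
minimal: 5 command(s), checked below 5.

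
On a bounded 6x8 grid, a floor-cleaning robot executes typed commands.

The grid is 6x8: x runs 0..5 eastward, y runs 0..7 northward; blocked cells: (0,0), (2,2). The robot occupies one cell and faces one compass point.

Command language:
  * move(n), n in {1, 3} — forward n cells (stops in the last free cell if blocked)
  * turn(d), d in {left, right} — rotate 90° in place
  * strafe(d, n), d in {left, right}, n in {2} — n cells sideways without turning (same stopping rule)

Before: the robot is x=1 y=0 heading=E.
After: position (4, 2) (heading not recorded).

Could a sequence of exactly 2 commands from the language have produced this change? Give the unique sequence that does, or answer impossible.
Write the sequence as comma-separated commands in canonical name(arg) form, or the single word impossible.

key: running strafe(left, 2) before move(3) would end elsewhere — order is forced
begin: x=1 y=0 heading=E
step 1 (move(3)): x=4 y=0 heading=E
step 2 (strafe(left, 2)): x=4 y=2 heading=E
all 36 alternatives checked — unique.

move(3), strafe(left, 2)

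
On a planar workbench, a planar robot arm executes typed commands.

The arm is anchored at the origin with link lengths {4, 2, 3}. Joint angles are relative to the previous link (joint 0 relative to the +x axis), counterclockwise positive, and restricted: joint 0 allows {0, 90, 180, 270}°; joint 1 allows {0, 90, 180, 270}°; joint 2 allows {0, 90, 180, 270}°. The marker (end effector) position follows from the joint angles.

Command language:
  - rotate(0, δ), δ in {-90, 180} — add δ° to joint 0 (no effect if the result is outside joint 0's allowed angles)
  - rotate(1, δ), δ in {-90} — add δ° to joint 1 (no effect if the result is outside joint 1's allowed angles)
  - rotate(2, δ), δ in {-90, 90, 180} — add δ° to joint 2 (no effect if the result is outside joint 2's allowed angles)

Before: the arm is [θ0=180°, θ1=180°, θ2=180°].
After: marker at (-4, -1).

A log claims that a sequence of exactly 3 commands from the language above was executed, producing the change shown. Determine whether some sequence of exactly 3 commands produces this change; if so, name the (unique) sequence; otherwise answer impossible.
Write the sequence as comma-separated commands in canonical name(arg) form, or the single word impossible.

rotate(1, -90), rotate(1, -90), rotate(1, -90)

begin: [θ0=180°, θ1=180°, θ2=180°]
[1] after rotate(1, -90): [θ0=180°, θ1=90°, θ2=180°]
[2] after rotate(1, -90): [θ0=180°, θ1=0°, θ2=180°]
[3] after rotate(1, -90): [θ0=180°, θ1=270°, θ2=180°]
no rival 3-sequence matches.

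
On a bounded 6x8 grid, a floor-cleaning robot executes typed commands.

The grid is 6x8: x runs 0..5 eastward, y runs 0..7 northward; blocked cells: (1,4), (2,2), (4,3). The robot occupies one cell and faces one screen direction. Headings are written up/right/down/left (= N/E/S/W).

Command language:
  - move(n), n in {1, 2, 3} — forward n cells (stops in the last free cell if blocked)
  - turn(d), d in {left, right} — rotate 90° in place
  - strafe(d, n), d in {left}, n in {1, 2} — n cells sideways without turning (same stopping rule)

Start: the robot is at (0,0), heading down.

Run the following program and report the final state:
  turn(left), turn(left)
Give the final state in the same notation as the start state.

begin: at (0,0), heading down
1. turn(left) → at (0,0), heading right
2. turn(left) → at (0,0), heading up

at (0,0), heading up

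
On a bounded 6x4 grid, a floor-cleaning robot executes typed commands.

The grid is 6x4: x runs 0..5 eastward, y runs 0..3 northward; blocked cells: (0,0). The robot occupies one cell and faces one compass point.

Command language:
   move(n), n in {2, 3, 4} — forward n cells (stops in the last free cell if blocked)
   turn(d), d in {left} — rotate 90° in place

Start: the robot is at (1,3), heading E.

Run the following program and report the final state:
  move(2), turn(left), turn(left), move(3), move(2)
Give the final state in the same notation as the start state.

at (0,3), heading W

from: at (1,3), heading E
[1] after move(2): at (3,3), heading E
[2] after turn(left): at (3,3), heading N
[3] after turn(left): at (3,3), heading W
[4] after move(3): at (0,3), heading W
[5] after move(2): at (0,3), heading W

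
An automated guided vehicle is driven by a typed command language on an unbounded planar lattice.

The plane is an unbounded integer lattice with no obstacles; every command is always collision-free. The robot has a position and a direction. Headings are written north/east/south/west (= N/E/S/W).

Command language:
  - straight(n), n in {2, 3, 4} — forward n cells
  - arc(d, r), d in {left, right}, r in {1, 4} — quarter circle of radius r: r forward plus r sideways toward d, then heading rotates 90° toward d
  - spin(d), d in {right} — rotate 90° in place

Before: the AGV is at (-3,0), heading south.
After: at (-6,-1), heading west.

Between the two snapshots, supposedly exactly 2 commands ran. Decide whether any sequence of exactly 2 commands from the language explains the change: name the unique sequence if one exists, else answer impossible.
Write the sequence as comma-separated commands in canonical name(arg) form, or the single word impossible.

key: position moved to (-6,-1) AND the heading swung to W — translation plus rotation needed
from: at (-3,0), heading south
step 1 (arc(right, 1)): at (-4,-1), heading west
step 2 (straight(2)): at (-6,-1), heading west
no other 2-command option fits: unique.

arc(right, 1), straight(2)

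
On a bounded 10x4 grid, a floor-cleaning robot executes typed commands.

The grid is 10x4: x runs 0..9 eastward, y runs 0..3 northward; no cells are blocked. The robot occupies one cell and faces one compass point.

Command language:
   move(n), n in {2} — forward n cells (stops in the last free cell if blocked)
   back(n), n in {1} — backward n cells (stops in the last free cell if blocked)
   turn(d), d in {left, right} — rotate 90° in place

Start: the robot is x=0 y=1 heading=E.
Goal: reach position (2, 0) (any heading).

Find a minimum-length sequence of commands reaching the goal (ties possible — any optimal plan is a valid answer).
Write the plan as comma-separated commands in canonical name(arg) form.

from: x=0 y=1 heading=E
[1] after move(2): x=2 y=1 heading=E
[2] after turn(left): x=2 y=1 heading=N
[3] after back(1): x=2 y=0 heading=N
shorter routes all fall short; 3 is best.

move(2), turn(left), back(1)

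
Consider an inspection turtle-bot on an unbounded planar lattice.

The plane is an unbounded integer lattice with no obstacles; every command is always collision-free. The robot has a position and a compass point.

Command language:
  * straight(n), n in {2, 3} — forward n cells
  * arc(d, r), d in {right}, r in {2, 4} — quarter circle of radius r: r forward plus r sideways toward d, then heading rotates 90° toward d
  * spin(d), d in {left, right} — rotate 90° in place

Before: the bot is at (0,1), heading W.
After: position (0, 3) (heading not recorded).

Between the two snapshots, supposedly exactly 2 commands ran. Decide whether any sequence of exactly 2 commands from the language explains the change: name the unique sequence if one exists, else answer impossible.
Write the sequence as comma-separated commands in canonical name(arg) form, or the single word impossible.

spin(right), straight(2)

key: order matters: swapping spin(right) and straight(2) lands elsewhere
t0: at (0,1), heading W
[1] after spin(right): at (0,1), heading N
[2] after straight(2): at (0,3), heading N
no other 2-command option fits: unique.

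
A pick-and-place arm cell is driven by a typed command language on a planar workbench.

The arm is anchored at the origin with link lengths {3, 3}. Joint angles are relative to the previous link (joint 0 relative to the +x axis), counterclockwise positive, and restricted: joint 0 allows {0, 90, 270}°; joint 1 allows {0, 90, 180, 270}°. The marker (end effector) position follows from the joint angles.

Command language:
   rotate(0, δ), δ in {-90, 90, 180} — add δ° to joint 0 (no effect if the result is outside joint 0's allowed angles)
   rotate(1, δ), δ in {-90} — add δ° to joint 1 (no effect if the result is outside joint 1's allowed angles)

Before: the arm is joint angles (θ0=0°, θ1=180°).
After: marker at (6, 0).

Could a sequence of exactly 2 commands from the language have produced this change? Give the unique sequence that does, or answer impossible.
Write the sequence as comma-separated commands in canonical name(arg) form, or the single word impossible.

t0: joint angles (θ0=0°, θ1=180°)
t=1 rotate(1, -90) ⇒ joint angles (θ0=0°, θ1=90°)
t=2 rotate(1, -90) ⇒ joint angles (θ0=0°, θ1=0°)
no rival 2-sequence matches.

rotate(1, -90), rotate(1, -90)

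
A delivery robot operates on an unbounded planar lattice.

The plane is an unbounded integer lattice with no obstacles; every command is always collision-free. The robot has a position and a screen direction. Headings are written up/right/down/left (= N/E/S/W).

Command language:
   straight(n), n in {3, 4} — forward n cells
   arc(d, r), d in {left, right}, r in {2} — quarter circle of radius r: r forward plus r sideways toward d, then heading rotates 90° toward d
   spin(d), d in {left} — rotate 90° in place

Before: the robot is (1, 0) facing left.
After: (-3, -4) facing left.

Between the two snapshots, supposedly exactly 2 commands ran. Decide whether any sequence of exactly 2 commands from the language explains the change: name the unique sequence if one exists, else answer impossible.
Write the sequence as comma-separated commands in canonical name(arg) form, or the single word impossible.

key: heading stays W — rotations cancel among the 2 commands
begin: (1, 0) facing left
step 1 (arc(left, 2)): (-1, -2) facing down
step 2 (arc(right, 2)): (-3, -4) facing left
uniquely the one of 25 2-step routes that fits.

arc(left, 2), arc(right, 2)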